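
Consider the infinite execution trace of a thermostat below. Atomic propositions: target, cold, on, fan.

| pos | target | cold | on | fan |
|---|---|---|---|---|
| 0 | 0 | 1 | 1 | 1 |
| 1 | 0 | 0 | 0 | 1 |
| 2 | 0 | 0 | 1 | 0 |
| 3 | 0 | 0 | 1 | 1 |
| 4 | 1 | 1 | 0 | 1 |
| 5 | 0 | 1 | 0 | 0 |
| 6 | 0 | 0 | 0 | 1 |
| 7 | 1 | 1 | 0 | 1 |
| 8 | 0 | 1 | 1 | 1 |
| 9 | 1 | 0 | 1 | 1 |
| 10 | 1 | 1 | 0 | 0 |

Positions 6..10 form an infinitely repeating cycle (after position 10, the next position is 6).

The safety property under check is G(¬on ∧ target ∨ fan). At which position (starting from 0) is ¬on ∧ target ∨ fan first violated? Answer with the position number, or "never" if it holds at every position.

Check ¬on ∧ target ∨ fan at each position in order: 0 ✓, 1 ✓.
At position 2 the labels are {on}, so ¬on ∧ target ∨ fan is false there. This is the first violation.

2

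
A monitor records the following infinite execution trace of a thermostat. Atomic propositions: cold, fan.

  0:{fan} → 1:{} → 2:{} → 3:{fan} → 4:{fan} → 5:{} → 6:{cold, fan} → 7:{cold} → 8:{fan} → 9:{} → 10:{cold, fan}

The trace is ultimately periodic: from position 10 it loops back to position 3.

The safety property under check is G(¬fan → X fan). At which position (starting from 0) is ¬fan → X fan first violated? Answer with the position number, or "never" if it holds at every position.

Check ¬fan → X fan at each position in order: 0 ✓.
At position 1 the labels are {} and the next position 2 has {}, so ¬fan → X fan is false there. This is the first violation.

1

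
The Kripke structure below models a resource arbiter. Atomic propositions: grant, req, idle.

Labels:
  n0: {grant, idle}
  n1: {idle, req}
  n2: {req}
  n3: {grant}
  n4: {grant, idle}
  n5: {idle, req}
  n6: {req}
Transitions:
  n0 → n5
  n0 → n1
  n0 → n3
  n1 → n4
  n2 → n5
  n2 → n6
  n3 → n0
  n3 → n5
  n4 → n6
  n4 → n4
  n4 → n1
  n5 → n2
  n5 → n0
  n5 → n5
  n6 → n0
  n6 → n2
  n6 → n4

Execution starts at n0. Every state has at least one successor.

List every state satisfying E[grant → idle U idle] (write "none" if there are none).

States satisfying grant → idle: {n0, n1, n2, n4, n5, n6}.
States satisfying idle: {n0, n1, n4, n5}.
States satisfying E[grant → idle U idle]: {n0, n1, n2, n4, n5, n6}.

{n0, n1, n2, n4, n5, n6}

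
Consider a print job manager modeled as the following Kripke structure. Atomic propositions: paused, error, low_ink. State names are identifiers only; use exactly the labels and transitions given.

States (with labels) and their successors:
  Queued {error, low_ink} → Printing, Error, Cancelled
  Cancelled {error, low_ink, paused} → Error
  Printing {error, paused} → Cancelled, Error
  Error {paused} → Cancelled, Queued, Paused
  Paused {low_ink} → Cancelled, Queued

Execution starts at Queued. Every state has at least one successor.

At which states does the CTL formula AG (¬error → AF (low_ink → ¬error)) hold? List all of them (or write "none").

{Queued, Cancelled, Printing, Error, Paused}

States satisfying ¬error → AF (low_ink → ¬error): {Queued, Cancelled, Printing, Error, Paused}.
States satisfying AG (¬error → AF (low_ink → ¬error)): {Queued, Cancelled, Printing, Error, Paused}.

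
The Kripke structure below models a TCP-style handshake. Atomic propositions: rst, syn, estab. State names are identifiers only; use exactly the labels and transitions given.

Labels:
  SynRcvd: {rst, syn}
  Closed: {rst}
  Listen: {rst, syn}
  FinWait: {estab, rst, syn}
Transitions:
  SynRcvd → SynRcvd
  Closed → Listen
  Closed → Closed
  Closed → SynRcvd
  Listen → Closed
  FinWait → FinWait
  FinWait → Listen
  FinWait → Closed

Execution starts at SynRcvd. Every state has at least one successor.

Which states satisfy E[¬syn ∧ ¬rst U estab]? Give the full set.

States satisfying ¬syn ∧ ¬rst: ∅.
States satisfying estab: {FinWait}.
States satisfying E[¬syn ∧ ¬rst U estab]: {FinWait}.

{FinWait}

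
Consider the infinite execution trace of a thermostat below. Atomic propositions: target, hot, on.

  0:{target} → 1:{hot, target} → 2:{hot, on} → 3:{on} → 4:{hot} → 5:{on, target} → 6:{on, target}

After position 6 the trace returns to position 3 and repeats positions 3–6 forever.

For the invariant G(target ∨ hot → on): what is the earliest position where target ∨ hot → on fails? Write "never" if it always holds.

0

At position 0 the labels are {target}, so target ∨ hot → on is false there. This is the first violation.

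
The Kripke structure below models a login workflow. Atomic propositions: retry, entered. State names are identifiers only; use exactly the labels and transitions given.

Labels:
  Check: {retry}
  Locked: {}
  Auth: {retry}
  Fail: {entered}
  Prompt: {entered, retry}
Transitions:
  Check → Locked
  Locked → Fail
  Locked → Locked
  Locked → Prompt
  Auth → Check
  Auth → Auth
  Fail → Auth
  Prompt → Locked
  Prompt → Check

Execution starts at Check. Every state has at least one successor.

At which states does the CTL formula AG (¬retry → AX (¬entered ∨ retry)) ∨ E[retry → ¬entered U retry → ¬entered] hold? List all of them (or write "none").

States satisfying ¬retry → AX (¬entered ∨ retry): {Check, Auth, Fail, Prompt}.
States satisfying AG (¬retry → AX (¬entered ∨ retry)): ∅.
States satisfying retry → ¬entered: {Check, Locked, Auth, Fail}.
States satisfying E[retry → ¬entered U retry → ¬entered]: {Check, Locked, Auth, Fail}.
States satisfying AG (¬retry → AX (¬entered ∨ retry)) ∨ E[retry → ¬entered U retry → ¬entered]: {Check, Locked, Auth, Fail}.

{Check, Locked, Auth, Fail}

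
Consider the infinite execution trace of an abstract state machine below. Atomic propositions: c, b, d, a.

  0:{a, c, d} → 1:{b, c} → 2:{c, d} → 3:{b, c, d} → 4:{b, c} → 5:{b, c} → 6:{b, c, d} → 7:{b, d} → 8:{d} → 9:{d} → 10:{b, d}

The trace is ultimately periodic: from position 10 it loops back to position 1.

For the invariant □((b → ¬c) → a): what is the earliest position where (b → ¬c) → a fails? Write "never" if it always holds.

Check (b → ¬c) → a at each position in order: 0 ✓, 1 ✓.
At position 2 the labels are {c, d}, so (b → ¬c) → a is false there. This is the first violation.

2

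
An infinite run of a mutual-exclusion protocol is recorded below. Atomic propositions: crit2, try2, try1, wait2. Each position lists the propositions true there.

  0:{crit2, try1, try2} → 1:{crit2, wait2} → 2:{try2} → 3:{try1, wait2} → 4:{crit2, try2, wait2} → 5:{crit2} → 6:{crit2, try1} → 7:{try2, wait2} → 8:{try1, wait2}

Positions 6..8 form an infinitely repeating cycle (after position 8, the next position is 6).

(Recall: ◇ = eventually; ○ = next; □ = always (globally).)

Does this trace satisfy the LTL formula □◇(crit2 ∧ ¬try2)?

Yes

◇(crit2 ∧ ¬try2) holds at every position 0..8, and those are all positions ever visited, so □◇(crit2 ∧ ¬try2) holds.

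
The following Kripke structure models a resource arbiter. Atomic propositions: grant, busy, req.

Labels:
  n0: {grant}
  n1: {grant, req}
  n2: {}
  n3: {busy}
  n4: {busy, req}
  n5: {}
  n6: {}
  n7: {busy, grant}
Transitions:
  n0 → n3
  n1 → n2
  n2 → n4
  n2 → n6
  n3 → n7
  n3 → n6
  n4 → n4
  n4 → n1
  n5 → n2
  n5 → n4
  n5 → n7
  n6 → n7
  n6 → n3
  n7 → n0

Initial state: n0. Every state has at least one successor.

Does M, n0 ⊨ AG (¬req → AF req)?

Does not hold

States satisfying ¬req → AF req: {n1, n4}.
States satisfying AG (¬req → AF req): ∅.
n0 is reachable from n0 and violates ¬req → AF req, so AG fails at n0.
n0 ∉ Sat(AG (¬req → AF req)).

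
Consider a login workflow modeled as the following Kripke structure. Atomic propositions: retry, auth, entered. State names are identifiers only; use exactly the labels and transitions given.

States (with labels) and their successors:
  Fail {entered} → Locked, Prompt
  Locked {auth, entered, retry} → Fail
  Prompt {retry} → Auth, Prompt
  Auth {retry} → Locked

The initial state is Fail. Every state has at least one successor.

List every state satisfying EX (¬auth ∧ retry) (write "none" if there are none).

{Fail, Prompt}

States satisfying ¬auth ∧ retry: {Prompt, Auth}.
States satisfying EX (¬auth ∧ retry): {Fail, Prompt}.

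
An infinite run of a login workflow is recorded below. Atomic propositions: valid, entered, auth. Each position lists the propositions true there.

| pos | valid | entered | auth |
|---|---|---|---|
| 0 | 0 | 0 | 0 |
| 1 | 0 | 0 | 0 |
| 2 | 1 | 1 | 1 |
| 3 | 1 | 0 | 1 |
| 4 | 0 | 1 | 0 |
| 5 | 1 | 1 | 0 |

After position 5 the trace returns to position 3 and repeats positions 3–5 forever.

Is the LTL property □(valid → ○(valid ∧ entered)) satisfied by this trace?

Does not hold

valid → ○(valid ∧ entered) must hold at every position from 0 onward. It fails at position 2, so □(valid → ○(valid ∧ entered)) is false.
Positions where valid holds: 2, 3, 5.
Check ○(valid ∧ entered) at each: 2→fails, 3→fails, 5→fails.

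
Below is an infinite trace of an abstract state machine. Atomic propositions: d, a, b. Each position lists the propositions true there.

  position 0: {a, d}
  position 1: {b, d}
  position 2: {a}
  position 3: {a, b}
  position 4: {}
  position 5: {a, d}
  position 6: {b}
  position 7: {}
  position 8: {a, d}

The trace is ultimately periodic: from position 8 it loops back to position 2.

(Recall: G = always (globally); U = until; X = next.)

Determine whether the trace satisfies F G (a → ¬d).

Violated

G (a → ¬d) is false at every position 0..8, so it never becomes true and F G (a → ¬d) fails.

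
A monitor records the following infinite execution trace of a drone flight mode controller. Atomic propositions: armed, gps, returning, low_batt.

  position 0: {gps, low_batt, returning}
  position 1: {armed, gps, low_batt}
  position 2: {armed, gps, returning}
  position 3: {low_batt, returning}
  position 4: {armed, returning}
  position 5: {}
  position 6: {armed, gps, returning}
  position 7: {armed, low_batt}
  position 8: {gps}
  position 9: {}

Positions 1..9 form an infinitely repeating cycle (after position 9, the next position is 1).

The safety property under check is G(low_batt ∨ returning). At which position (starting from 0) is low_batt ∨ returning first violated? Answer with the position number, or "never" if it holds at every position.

Check low_batt ∨ returning at each position in order: 0 ✓, 1 ✓, 2 ✓, 3 ✓, 4 ✓.
At position 5 the labels are {}, so low_batt ∨ returning is false there. This is the first violation.

5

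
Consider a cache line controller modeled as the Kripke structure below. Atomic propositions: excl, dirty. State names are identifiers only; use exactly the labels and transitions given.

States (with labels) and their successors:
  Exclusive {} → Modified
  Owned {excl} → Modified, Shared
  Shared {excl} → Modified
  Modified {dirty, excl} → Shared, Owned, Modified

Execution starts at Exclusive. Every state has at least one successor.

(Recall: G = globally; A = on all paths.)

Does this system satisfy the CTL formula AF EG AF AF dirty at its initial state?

Holds

States satisfying EG AF AF dirty: {Exclusive, Owned, Shared, Modified}.
States satisfying AF EG AF AF dirty: {Exclusive, Owned, Shared, Modified}.
Exclusive ∈ Sat(AF EG AF AF dirty).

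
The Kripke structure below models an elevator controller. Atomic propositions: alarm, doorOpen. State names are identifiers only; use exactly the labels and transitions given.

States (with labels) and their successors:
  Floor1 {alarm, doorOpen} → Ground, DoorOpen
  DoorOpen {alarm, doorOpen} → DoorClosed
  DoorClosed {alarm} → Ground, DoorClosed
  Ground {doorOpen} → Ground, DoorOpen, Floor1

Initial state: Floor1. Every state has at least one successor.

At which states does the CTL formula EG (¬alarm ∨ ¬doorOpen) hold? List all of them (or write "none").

States satisfying ¬alarm ∨ ¬doorOpen: {DoorClosed, Ground}.
States satisfying EG (¬alarm ∨ ¬doorOpen): {DoorClosed, Ground}.

{DoorClosed, Ground}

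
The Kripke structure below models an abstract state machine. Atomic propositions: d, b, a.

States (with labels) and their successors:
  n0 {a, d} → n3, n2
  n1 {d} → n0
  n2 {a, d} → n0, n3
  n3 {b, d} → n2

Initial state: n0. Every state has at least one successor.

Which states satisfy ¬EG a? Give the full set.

States satisfying a: {n0, n2}.
States satisfying EG a: {n0, n2}.
States satisfying ¬EG a: {n1, n3}.

{n1, n3}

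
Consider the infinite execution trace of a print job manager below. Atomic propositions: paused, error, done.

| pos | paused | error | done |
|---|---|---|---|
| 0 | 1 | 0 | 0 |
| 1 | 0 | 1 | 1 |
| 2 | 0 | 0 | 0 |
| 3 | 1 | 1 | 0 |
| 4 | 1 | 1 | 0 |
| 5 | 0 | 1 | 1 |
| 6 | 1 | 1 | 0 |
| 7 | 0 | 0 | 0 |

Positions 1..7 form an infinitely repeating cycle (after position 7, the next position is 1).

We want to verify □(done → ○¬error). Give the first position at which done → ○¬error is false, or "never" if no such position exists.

5

Check done → ○¬error at each position in order: 0 ✓, 1 ✓, 2 ✓, 3 ✓, 4 ✓.
At position 5 the labels are {done, error} and the next position 6 has {error, paused}, so done → ○¬error is false there. This is the first violation.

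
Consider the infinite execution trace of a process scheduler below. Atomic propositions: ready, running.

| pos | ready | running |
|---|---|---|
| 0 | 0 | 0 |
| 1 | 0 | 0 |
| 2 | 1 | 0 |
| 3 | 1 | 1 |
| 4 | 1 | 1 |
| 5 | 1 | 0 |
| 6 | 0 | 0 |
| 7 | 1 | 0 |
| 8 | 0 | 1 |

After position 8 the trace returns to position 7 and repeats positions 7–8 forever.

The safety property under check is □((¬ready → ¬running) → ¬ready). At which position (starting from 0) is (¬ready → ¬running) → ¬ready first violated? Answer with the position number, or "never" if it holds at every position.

2

Check (¬ready → ¬running) → ¬ready at each position in order: 0 ✓, 1 ✓.
At position 2 the labels are {ready}, so (¬ready → ¬running) → ¬ready is false there. This is the first violation.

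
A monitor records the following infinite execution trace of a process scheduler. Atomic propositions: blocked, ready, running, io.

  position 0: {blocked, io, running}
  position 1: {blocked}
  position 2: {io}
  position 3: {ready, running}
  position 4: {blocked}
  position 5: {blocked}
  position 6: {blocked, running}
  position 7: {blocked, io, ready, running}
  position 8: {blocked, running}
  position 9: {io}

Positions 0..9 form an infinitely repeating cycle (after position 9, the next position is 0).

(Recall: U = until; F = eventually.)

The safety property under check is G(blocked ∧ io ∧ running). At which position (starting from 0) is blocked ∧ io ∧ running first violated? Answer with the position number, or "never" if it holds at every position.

1

Check blocked ∧ io ∧ running at each position in order: 0 ✓.
At position 1 the labels are {blocked}, so blocked ∧ io ∧ running is false there. This is the first violation.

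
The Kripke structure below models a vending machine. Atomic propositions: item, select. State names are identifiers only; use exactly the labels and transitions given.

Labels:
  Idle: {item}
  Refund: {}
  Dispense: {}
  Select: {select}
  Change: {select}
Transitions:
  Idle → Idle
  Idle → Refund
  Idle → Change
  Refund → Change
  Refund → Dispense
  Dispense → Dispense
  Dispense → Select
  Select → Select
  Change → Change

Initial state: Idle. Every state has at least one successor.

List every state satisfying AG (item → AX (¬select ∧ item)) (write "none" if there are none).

{Refund, Dispense, Select, Change}

States satisfying item → AX (¬select ∧ item): {Refund, Dispense, Select, Change}.
States satisfying AG (item → AX (¬select ∧ item)): {Refund, Dispense, Select, Change}.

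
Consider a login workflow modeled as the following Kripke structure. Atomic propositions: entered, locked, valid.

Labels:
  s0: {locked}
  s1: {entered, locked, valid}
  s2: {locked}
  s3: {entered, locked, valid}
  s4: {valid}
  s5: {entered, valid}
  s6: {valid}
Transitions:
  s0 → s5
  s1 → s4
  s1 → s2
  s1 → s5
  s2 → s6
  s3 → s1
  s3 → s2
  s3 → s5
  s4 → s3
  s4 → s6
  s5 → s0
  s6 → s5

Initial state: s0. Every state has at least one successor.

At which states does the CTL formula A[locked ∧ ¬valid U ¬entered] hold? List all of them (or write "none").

States satisfying locked ∧ ¬valid: {s0, s2}.
States satisfying ¬entered: {s0, s2, s4, s6}.
States satisfying A[locked ∧ ¬valid U ¬entered]: {s0, s2, s4, s6}.

{s0, s2, s4, s6}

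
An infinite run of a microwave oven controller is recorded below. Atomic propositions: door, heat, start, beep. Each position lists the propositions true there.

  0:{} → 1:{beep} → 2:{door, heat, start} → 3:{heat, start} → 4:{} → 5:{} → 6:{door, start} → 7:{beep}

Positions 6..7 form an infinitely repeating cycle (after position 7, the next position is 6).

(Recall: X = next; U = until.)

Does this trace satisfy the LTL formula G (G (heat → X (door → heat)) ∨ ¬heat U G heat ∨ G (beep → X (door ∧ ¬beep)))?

Yes

G (heat → X (door → heat)) ∨ ¬heat U G heat ∨ G (beep → X (door ∧ ¬beep)) holds at every position 0..7, and those are all positions ever visited, so G (G (heat → X (door → heat)) ∨ ¬heat U G heat ∨ G (beep → X (door ∧ ¬beep))) holds.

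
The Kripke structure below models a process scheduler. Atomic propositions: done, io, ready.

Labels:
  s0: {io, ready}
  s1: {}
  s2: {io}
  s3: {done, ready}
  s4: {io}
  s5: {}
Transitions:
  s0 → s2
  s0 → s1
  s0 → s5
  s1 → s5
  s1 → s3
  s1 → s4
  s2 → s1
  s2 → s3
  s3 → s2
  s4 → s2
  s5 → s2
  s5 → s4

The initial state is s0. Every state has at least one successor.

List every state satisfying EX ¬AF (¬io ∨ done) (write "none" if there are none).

States satisfying ¬AF (¬io ∨ done): ∅.
States satisfying EX ¬AF (¬io ∨ done): ∅.

none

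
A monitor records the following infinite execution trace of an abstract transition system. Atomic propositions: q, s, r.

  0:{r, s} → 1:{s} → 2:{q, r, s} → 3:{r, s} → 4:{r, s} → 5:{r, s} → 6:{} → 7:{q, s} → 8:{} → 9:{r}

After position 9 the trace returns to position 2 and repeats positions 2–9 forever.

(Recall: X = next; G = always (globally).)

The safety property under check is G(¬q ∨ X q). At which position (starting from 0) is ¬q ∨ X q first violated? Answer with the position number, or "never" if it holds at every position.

2

Check ¬q ∨ X q at each position in order: 0 ✓, 1 ✓.
At position 2 the labels are {q, r, s} and the next position 3 has {r, s}, so ¬q ∨ X q is false there. This is the first violation.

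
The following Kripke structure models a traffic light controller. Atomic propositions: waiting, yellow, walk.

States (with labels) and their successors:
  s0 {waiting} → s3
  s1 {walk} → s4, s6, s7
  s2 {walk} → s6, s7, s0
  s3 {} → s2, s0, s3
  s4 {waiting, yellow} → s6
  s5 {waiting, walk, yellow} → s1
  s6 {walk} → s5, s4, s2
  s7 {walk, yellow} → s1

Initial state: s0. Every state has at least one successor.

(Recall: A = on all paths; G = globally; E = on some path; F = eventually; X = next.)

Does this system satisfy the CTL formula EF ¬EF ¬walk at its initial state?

Violated

States satisfying ¬EF ¬walk: ∅.
States satisfying EF ¬EF ¬walk: ∅.
No suitable path/successor from s0 witnesses the formula.
s0 ∉ Sat(EF ¬EF ¬walk).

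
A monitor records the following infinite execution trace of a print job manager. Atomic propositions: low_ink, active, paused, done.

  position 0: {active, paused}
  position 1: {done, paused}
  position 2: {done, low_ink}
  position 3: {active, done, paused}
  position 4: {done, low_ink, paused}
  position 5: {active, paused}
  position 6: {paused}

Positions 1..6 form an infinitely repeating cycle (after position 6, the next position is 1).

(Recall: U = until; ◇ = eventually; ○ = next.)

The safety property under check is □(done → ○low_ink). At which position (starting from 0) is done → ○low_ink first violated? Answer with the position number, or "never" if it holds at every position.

2

Check done → ○low_ink at each position in order: 0 ✓, 1 ✓.
At position 2 the labels are {done, low_ink} and the next position 3 has {active, done, paused}, so done → ○low_ink is false there. This is the first violation.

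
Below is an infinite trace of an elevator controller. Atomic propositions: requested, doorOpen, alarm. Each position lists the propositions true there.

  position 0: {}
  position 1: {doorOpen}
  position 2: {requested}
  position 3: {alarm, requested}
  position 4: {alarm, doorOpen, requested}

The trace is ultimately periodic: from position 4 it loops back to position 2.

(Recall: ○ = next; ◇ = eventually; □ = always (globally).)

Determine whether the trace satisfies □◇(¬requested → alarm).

Yes

◇(¬requested → alarm) holds at every position 0..4, and those are all positions ever visited, so □◇(¬requested → alarm) holds.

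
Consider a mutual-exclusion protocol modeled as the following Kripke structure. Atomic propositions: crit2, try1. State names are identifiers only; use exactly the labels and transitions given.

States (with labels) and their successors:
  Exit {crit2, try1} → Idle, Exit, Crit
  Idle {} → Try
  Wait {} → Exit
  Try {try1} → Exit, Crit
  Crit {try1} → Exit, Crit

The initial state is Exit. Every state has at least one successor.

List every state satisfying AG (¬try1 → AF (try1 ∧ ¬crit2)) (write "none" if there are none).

States satisfying ¬try1 → AF (try1 ∧ ¬crit2): {Exit, Idle, Try, Crit}.
States satisfying AG (¬try1 → AF (try1 ∧ ¬crit2)): {Exit, Idle, Try, Crit}.

{Exit, Idle, Try, Crit}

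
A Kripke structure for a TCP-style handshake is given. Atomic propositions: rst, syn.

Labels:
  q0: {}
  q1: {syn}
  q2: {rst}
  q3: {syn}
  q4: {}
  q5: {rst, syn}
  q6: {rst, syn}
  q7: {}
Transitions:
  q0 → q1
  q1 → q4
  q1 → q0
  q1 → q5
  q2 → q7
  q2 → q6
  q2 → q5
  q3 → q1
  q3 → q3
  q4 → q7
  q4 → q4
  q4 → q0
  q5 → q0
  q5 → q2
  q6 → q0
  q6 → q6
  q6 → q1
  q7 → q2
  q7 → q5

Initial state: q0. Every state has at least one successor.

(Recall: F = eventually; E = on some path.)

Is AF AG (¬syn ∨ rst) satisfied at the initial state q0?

No

States satisfying AG (¬syn ∨ rst): ∅.
States satisfying AF AG (¬syn ∨ rst): ∅.
There is a path from q0 along which AG (¬syn ∨ rst) never holds.
q0 ∉ Sat(AF AG (¬syn ∨ rst)).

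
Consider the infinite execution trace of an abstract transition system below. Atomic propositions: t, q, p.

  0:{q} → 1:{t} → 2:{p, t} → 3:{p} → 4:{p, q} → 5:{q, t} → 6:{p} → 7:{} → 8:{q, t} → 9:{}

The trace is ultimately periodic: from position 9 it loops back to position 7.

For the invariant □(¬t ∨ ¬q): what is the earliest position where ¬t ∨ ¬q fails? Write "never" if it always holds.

Check ¬t ∨ ¬q at each position in order: 0 ✓, 1 ✓, 2 ✓, 3 ✓, 4 ✓.
At position 5 the labels are {q, t}, so ¬t ∨ ¬q is false there. This is the first violation.

5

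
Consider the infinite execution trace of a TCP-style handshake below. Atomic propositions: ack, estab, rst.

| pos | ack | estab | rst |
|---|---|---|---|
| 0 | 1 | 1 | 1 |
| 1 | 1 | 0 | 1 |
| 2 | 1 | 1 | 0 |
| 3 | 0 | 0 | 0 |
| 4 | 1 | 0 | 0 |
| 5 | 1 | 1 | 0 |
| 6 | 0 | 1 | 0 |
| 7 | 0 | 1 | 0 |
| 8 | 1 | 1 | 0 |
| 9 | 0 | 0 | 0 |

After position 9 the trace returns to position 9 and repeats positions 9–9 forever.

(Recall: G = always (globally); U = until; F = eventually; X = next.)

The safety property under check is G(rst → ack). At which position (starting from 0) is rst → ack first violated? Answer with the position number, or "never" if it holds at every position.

never

rst → ack holds at every position 0..9, and those are all the positions the trace ever visits, so the invariant G(rst → ack) is never violated.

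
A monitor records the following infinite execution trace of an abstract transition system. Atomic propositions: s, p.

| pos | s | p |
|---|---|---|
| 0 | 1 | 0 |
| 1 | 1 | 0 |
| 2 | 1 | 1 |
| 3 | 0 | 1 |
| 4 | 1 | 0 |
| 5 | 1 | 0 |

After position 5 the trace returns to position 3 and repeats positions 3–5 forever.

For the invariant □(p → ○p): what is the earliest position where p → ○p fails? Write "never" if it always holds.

Check p → ○p at each position in order: 0 ✓, 1 ✓, 2 ✓.
At position 3 the labels are {p} and the next position 4 has {s}, so p → ○p is false there. This is the first violation.

3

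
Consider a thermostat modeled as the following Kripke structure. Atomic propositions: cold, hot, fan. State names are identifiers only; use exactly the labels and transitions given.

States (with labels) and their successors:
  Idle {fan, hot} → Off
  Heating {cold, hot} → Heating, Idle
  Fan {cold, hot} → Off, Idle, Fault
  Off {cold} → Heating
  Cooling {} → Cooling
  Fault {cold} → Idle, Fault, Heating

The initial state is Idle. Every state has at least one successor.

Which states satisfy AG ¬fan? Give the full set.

States satisfying ¬fan: {Heating, Fan, Off, Cooling, Fault}.
States satisfying AG ¬fan: {Cooling}.

{Cooling}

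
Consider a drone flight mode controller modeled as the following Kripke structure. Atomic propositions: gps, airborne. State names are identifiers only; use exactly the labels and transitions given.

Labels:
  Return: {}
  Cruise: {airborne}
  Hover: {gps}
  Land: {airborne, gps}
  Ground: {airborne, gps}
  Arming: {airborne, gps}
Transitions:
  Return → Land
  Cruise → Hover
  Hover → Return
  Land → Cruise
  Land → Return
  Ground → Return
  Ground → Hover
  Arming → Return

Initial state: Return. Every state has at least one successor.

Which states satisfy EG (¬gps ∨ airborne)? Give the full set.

{Return, Land, Ground, Arming}

States satisfying ¬gps ∨ airborne: {Return, Cruise, Land, Ground, Arming}.
States satisfying EG (¬gps ∨ airborne): {Return, Land, Ground, Arming}.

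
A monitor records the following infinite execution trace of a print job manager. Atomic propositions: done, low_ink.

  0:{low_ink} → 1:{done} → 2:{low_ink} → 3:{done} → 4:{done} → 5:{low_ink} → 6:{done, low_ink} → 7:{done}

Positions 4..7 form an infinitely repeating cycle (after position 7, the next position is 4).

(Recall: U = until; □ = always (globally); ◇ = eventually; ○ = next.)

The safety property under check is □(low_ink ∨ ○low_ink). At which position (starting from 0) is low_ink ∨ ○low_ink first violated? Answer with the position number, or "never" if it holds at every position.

3

Check low_ink ∨ ○low_ink at each position in order: 0 ✓, 1 ✓, 2 ✓.
At position 3 the labels are {done} and the next position 4 has {done}, so low_ink ∨ ○low_ink is false there. This is the first violation.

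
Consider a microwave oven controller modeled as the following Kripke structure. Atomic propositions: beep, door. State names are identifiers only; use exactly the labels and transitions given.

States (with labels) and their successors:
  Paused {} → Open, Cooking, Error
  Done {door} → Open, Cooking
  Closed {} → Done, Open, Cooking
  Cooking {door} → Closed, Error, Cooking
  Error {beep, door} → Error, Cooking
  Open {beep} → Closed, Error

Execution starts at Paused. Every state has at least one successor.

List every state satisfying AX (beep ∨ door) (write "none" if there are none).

States satisfying beep ∨ door: {Done, Cooking, Error, Open}.
States satisfying AX (beep ∨ door): {Paused, Done, Closed, Error}.

{Paused, Done, Closed, Error}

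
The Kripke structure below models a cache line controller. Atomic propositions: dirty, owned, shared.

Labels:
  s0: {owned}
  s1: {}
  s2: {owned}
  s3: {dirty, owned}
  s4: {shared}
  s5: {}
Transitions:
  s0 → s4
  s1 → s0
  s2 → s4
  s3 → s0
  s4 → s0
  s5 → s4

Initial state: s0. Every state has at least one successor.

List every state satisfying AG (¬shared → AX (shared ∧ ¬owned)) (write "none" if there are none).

States satisfying ¬shared → AX (shared ∧ ¬owned): {s0, s2, s4, s5}.
States satisfying AG (¬shared → AX (shared ∧ ¬owned)): {s0, s2, s4, s5}.

{s0, s2, s4, s5}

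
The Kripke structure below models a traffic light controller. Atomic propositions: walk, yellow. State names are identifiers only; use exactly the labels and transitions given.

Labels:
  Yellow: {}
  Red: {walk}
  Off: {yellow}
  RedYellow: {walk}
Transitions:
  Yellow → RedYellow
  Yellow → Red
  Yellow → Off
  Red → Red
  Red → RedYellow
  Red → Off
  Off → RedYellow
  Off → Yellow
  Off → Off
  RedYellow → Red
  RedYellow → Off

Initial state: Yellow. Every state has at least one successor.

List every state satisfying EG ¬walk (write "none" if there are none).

{Yellow, Off}

States satisfying ¬walk: {Yellow, Off}.
States satisfying EG ¬walk: {Yellow, Off}.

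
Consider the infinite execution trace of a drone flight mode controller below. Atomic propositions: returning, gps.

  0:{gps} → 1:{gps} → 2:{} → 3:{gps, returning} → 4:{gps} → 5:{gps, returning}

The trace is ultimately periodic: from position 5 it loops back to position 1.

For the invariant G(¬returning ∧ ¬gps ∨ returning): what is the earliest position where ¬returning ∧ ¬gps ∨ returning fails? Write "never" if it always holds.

0

At position 0 the labels are {gps}, so ¬returning ∧ ¬gps ∨ returning is false there. This is the first violation.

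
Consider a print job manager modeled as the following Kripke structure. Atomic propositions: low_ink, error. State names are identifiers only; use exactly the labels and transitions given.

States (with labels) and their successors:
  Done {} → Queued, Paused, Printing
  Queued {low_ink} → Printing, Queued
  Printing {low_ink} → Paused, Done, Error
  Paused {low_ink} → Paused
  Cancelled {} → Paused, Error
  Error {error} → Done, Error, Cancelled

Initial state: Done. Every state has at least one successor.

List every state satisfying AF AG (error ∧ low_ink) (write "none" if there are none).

none

States satisfying AG (error ∧ low_ink): ∅.
States satisfying AF AG (error ∧ low_ink): ∅.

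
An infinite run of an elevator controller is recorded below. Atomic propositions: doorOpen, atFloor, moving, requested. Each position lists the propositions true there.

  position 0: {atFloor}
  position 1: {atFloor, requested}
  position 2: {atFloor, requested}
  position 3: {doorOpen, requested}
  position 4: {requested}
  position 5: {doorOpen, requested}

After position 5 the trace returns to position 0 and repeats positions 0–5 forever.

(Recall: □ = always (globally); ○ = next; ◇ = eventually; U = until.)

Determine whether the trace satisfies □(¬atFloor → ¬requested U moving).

¬atFloor → ¬requested U moving must hold at every position from 0 onward. It fails at position 3, so □(¬atFloor → ¬requested U moving) is false.
Positions where ¬atFloor holds: 3, 4, 5.
Check ¬requested U moving at each: 3→fails, 4→fails, 5→fails.

Violated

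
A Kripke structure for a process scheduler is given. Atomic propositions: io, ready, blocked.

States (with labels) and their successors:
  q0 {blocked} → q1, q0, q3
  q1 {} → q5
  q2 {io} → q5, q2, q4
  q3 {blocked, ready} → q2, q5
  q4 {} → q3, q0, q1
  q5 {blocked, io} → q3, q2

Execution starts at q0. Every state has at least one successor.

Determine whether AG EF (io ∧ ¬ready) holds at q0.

States satisfying EF (io ∧ ¬ready): {q0, q1, q2, q3, q4, q5}.
States satisfying AG EF (io ∧ ¬ready): {q0, q1, q2, q3, q4, q5}.
Every state reachable from q0 satisfies EF (io ∧ ¬ready).
q0 ∈ Sat(AG EF (io ∧ ¬ready)).

Holds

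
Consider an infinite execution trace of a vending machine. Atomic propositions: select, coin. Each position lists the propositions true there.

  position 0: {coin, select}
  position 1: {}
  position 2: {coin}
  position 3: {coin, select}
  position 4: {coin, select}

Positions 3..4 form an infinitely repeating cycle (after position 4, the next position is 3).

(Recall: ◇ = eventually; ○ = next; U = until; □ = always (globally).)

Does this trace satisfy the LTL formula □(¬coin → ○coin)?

Yes

¬coin → ○coin holds at every position 0..4, and those are all positions ever visited, so □(¬coin → ○coin) holds.
Positions where ¬coin holds: 1.
Check ○coin at each: 1→ok.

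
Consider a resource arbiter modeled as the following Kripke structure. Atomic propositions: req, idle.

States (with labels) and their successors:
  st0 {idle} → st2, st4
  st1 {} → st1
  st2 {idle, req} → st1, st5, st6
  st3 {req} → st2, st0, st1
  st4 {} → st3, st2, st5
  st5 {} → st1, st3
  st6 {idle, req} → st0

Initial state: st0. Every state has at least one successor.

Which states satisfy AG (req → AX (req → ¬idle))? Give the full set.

{st1}

States satisfying req → AX (req → ¬idle): {st0, st1, st4, st5, st6}.
States satisfying AG (req → AX (req → ¬idle)): {st1}.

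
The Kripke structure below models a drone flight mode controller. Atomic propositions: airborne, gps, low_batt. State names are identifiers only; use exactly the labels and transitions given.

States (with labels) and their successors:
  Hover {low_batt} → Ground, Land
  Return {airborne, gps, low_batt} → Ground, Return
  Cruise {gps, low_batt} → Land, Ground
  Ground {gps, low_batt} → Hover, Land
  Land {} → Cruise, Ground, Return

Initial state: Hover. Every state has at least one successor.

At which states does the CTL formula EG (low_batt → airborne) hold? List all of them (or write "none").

{Return, Land}

States satisfying low_batt → airborne: {Return, Land}.
States satisfying EG (low_batt → airborne): {Return, Land}.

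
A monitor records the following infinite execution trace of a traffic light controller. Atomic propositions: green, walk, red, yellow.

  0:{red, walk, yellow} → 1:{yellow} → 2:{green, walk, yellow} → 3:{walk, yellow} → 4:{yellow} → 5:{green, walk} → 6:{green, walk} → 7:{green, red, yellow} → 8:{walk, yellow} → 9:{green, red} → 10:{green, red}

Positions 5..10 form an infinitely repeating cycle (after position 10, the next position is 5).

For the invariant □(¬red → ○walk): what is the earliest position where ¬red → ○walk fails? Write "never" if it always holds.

3

Check ¬red → ○walk at each position in order: 0 ✓, 1 ✓, 2 ✓.
At position 3 the labels are {walk, yellow} and the next position 4 has {yellow}, so ¬red → ○walk is false there. This is the first violation.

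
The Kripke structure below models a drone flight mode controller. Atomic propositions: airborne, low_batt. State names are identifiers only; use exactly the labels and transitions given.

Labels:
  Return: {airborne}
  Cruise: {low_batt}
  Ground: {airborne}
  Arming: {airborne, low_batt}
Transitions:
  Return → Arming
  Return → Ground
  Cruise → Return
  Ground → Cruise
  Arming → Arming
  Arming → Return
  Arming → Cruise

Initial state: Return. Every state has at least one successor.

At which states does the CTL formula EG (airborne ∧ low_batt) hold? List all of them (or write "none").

States satisfying airborne ∧ low_batt: {Arming}.
States satisfying EG (airborne ∧ low_batt): {Arming}.

{Arming}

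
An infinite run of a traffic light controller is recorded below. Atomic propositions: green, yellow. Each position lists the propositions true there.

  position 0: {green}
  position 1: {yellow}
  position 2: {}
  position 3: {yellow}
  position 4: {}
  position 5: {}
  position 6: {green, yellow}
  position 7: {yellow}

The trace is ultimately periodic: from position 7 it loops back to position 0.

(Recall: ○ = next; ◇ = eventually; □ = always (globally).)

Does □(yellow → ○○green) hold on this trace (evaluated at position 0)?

yellow → ○○green must hold at every position from 0 onward. It fails at position 1, so □(yellow → ○○green) is false.
Positions where yellow holds: 1, 3, 6, 7.
Check ○○green at each: 1→fails, 3→fails, 6→ok, 7→fails.

Does not hold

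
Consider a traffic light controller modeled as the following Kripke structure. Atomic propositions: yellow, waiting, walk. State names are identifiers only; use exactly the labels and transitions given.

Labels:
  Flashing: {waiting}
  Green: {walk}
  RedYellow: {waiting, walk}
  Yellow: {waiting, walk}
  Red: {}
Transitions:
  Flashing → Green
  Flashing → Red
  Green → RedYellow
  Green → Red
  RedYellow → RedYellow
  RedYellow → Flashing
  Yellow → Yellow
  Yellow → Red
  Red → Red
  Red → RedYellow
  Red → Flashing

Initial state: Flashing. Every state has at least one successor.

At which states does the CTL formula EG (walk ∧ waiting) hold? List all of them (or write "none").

States satisfying walk ∧ waiting: {RedYellow, Yellow}.
States satisfying EG (walk ∧ waiting): {RedYellow, Yellow}.

{RedYellow, Yellow}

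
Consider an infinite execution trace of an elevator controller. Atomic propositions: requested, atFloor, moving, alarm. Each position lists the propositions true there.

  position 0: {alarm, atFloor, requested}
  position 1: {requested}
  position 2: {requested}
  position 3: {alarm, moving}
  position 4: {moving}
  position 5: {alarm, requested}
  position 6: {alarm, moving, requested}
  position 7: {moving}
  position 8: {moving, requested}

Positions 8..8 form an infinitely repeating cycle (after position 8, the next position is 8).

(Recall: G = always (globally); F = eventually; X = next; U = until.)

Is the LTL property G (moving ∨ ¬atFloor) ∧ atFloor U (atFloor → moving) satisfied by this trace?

No

moving ∨ ¬atFloor must hold at every position from 0 onward. It fails at position 0, so G (moving ∨ ¬atFloor) is false.
Walking from position 0: atFloor → moving first holds at position 1, and atFloor holds at every earlier position along the way, so atFloor U (atFloor → moving) holds.
At position 0: G (moving ∨ ¬atFloor) is false; atFloor U (atFloor → moving) is true; so G (moving ∨ ¬atFloor) ∧ atFloor U (atFloor → moving) is false.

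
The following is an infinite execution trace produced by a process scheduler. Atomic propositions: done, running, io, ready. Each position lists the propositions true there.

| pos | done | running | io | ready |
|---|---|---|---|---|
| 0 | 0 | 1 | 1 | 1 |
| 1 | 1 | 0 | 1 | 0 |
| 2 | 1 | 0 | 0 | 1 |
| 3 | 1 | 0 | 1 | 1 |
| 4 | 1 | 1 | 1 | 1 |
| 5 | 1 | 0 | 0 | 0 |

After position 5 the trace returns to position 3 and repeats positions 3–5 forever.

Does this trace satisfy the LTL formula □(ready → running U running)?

No

ready → running U running must hold at every position from 0 onward. It fails at position 2, so □(ready → running U running) is false.
Positions where ready holds: 0, 2, 3, 4.
Check running U running at each: 0→ok, 2→fails, 3→fails, 4→ok.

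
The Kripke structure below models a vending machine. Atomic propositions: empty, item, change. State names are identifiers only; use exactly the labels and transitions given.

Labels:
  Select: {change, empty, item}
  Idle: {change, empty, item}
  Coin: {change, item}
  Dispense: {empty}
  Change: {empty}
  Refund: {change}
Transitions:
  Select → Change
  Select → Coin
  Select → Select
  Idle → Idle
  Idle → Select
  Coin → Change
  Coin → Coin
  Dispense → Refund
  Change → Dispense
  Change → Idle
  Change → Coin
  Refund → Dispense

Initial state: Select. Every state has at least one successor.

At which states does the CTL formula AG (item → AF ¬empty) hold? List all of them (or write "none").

{Dispense, Refund}

States satisfying item → AF ¬empty: {Coin, Dispense, Change, Refund}.
States satisfying AG (item → AF ¬empty): {Dispense, Refund}.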